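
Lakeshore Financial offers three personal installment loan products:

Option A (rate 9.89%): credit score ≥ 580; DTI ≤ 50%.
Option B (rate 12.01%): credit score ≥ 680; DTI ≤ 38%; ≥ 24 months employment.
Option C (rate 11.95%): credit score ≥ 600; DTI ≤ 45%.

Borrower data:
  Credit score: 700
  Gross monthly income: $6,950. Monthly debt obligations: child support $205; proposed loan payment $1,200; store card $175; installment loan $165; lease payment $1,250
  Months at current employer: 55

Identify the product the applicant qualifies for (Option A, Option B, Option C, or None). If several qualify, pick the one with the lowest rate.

Total debts = (205 + 1,200 + 175 + 165 + 1,250) = 2,995; DTI = 2,995/6,950 = 43.1%.
Option A: score 700 ≥ 580; DTI 43.1% ≤ 50% → qualifies.
Option B: score 700 ≥ 680; DTI 43.1% > 38%; employment 55 ≥ 24 mo → does not qualify.
Option C: score 700 ≥ 600; DTI 43.1% ≤ 45% → qualifies.
Qualifying: Option A, Option C. Lowest rate is 9.89% → Option A.

Option A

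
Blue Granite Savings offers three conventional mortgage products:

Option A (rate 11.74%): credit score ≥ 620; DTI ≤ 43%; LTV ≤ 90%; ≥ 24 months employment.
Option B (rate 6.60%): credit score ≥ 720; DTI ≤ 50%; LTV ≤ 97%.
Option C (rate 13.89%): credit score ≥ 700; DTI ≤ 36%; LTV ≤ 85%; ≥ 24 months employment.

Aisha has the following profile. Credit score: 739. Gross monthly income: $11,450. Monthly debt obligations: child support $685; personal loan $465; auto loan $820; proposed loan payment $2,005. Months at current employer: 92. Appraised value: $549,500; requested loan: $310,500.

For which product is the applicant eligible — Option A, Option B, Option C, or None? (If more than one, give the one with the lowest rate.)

Option B

Total debts = (685 + 465 + 820 + 2,005) = 3,975; DTI = 3,975/11,450 = 34.7%.
LTV = 310,500/549,500 = 56.5%.
Option A: score 739 ≥ 620; DTI 34.7% ≤ 43%; LTV 56.5% ≤ 90%; employment 92 ≥ 24 mo → qualifies.
Option B: score 739 ≥ 720; DTI 34.7% ≤ 50%; LTV 56.5% ≤ 97% → qualifies.
Option C: score 739 ≥ 700; DTI 34.7% ≤ 36%; LTV 56.5% ≤ 85%; employment 92 ≥ 24 mo → qualifies.
Qualifying: Option A, Option B, Option C. Lowest rate is 6.60% → Option B.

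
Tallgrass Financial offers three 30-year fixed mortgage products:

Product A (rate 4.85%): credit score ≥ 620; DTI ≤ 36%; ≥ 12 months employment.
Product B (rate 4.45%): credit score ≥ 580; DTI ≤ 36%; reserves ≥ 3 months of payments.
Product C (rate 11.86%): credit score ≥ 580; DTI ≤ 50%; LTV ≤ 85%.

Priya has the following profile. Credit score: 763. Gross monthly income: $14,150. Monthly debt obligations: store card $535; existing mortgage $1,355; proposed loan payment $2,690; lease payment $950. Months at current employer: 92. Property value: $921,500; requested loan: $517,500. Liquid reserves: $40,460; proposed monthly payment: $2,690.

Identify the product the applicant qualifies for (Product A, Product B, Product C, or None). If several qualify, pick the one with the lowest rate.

Total debts = (535 + 1,355 + 2,690 + 950) = 5,530; DTI = 5,530/14,150 = 39.1%.
LTV = 517,500/921,500 = 56.2%.
Reserves = 40,460/2,690 = 15.0 months.
Product A: score 763 ≥ 620; DTI 39.1% > 36%; employment 92 ≥ 12 mo → does not qualify.
Product B: score 763 ≥ 580; DTI 39.1% > 36%; reserves 15.0 ≥ 3 mo → does not qualify.
Product C: score 763 ≥ 580; DTI 39.1% ≤ 50%; LTV 56.2% ≤ 85% → qualifies.

Product C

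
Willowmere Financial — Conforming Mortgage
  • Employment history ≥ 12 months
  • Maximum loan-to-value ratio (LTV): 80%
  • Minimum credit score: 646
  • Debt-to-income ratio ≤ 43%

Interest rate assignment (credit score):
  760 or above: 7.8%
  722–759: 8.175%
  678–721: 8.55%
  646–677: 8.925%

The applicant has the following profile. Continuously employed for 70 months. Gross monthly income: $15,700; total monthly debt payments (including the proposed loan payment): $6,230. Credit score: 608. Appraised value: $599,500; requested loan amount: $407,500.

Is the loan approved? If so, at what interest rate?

Credit score 608 < 646 (below minimum)
DTI: 6,230 ÷ 15,700 = 39.7%, within the 43% cap
Employment 70 ≥ 12 months
Loan-to-value = 407,500/599,500 = 68% — pass (80% max)
Not all requirements met → denied.

Denied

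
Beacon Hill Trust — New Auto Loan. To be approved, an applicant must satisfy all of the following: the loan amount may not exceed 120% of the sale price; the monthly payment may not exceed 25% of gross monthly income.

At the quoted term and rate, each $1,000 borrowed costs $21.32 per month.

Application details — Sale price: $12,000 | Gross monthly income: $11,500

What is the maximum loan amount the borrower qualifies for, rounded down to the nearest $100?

$14,400

Payment cap: 25% × $11,500 = $2,875/month.
At $21.32 per $1,000, that supports 2,875/21.32 × 1,000 ≈ $134,849 → $134,800.
LTV cap: 120% × $12,000 = $14,400 → $14,400.
Binding constraint: loan-to-value.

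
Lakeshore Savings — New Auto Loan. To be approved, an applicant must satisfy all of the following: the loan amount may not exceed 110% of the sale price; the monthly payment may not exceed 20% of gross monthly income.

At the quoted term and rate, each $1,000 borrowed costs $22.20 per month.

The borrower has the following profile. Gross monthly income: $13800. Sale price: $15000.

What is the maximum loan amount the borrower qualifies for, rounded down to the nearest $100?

$16,500

Payment cap: 20% × $13,800 = $2,760/month.
At $22.20 per $1,000, that supports 2,760/22.20 × 1,000 ≈ $124,324 → $124,300.
LTV cap: 110% × $15,000 = $16,500 → $16,500.
Binding constraint: loan-to-value.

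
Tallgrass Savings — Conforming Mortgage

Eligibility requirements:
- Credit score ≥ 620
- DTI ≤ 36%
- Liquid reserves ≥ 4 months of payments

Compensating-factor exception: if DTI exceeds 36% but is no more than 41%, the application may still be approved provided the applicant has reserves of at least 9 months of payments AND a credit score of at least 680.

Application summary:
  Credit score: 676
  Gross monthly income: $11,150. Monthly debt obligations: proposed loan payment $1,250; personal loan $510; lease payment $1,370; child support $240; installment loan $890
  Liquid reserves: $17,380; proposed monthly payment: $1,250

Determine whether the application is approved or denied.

Credit score 676 ≥ 620 (meets base)
Total debts = (1,250 + 510 + 1,370 + 240 + 890) = 4,260. DTI: 4,260 ÷ 11,150 = 38.2%, over the 36% base limit.
Reserves: 17,380 ÷ 1,250 = 13.9 months (meets 4-month minimum)
38.2% falls in the override range (36%–41%), so the compensating-factor test applies.
Override check — reserves: 13.9 mo (ok); score: 676 (below 680).
Override conditions not both satisfied; exception does not apply.

Denied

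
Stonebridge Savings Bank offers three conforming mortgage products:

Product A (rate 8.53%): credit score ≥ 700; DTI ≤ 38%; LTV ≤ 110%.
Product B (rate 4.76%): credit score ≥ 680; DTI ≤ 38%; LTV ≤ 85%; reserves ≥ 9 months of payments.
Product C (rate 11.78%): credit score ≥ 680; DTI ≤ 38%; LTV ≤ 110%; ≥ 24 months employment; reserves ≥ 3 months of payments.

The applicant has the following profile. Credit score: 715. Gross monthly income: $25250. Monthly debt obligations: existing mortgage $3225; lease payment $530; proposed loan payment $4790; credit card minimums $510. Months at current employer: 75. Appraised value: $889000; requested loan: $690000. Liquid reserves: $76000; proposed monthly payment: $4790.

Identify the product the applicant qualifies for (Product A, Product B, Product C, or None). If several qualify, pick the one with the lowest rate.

Total debts = (3,225 + 530 + 4,790 + 510) = 9,055; DTI = 9,055/25,250 = 35.9%.
LTV = 690,000/889,000 = 77.6%.
Reserves = 76,000/4,790 = 15.9 months.
Product A: score 715 ≥ 700; DTI 35.9% ≤ 38%; LTV 77.6% ≤ 110% → qualifies.
Product B: score 715 ≥ 680; DTI 35.9% ≤ 38%; LTV 77.6% ≤ 85%; reserves 15.9 ≥ 9 mo → qualifies.
Product C: score 715 ≥ 680; DTI 35.9% ≤ 38%; LTV 77.6% ≤ 110%; employment 75 ≥ 24 mo; reserves 15.9 ≥ 3 mo → qualifies.
Qualifying: Product A, Product B, Product C. Lowest rate is 4.76% → Product B.

Product B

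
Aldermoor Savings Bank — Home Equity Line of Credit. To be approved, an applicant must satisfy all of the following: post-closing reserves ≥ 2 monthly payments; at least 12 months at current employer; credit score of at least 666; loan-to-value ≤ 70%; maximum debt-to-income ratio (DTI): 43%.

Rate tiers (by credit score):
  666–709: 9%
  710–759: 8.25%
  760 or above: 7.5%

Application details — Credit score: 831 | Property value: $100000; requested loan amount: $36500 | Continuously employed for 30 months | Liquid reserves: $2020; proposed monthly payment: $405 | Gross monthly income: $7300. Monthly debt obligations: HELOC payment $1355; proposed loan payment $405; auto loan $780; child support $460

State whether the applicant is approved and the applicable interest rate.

Credit score 831 ≥ 666 (meets minimum)
Employment 30 ≥ 12 months
Total monthly debts = (1,355 + 405 + 780 + 460) = 3,000. DTI = 3,000/7,300 = 41.1% ≤ 43%
LTV = 36,500/100,000 = 36.5% ≤ 70%
Reserves = 2,020/405 = 5.0 months ≥ 2
All requirements met. Score 831 falls in the 760 or above tier → 7.5%.

Approved at 7.5%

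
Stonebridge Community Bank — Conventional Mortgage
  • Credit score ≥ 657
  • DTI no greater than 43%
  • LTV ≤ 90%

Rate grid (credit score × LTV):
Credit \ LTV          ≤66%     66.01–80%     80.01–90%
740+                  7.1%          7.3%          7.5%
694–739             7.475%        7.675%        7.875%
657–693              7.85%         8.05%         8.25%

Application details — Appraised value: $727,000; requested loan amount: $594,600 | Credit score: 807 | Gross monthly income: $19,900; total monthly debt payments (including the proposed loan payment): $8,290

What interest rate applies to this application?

7.5%

Credit score 807 ≥ 657; DTI = 8,290/19,900 = 41.7% ≤ 43%
Loan-to-value = 594,600/727,000 = 81.8% — pass (90% max)
Row: 807 falls in 740+. Column: 81.8% falls in 80.01–90%. Rate = 7.5%.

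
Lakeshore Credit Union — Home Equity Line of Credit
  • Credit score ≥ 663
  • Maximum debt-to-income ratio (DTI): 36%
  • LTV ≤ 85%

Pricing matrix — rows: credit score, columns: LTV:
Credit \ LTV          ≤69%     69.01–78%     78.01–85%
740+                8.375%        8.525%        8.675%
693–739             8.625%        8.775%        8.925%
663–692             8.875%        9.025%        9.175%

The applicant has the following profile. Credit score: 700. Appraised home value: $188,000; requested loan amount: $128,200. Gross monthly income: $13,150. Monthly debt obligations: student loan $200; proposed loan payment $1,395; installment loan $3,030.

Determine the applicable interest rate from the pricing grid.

8.625%

Credit score 700 ≥ 663; Total monthly debts = (200 + 1,395 + 3,030) = 4,625. DTI: 4,625 ÷ 13,150 = 35.2%, within the 36% cap
LTV: 128,200 ÷ 188,000 = 68.2%, within 85% cap
Score 700 is in the 693–739 band; LTV 68.2% is in the ≤69% band → 8.625%.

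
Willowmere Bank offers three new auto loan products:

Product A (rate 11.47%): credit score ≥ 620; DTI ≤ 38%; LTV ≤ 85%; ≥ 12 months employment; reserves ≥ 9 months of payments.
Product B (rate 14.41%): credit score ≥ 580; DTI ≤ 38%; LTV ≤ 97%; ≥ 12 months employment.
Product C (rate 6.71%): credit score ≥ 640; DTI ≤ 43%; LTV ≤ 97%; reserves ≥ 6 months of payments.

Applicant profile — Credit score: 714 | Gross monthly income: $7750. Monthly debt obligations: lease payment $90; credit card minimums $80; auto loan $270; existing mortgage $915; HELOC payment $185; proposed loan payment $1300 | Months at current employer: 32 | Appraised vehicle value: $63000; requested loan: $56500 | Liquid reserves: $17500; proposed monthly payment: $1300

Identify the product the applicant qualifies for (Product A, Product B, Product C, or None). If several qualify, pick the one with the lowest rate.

Total debts = (90 + 80 + 270 + 915 + 185 + 1,300) = 2,840; DTI = 2,840/7,750 = 36.6%.
LTV = 56,500/63,000 = 89.7%.
Reserves = 17,500/1,300 = 13.5 months.
Product A: score 714 ≥ 620; DTI 36.6% ≤ 38%; LTV 89.7% > 85%; employment 32 ≥ 12 mo; reserves 13.5 ≥ 9 mo → does not qualify.
Product B: score 714 ≥ 580; DTI 36.6% ≤ 38%; LTV 89.7% ≤ 97%; employment 32 ≥ 12 mo → qualifies.
Product C: score 714 ≥ 640; DTI 36.6% ≤ 43%; LTV 89.7% ≤ 97%; reserves 13.5 ≥ 6 mo → qualifies.
Qualifying: Product B, Product C. Lowest rate is 6.71% → Product C.

Product C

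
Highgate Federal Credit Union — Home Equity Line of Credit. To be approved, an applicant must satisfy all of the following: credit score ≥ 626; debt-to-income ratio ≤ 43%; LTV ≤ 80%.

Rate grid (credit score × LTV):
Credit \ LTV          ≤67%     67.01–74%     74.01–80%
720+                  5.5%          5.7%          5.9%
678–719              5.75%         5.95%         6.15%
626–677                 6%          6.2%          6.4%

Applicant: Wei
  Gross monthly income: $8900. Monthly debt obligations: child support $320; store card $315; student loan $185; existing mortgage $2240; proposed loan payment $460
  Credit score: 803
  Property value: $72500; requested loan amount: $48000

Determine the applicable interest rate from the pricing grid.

5.5%

Credit score 803 ≥ 626; Total monthly debts = (320 + 315 + 185 + 2,240 + 460) = 3,520. Debt-to-income = 3,520/8,900 = 39.6% — meets 43% limit
Loan-to-value = 48,000/72,500 = 66.2% — pass (80% max)
Row: 803 falls in 720+. Column: 66.2% falls in ≤67%. Rate = 5.5%.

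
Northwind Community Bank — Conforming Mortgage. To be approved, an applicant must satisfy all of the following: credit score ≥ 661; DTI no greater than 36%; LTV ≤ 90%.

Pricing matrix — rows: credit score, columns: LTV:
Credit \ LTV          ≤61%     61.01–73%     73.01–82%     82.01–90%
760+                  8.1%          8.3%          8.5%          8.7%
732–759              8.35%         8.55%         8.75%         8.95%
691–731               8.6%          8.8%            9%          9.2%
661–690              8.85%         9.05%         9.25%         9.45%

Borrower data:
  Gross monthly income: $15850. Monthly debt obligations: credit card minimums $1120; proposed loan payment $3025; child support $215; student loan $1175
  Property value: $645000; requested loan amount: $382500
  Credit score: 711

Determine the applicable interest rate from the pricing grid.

8.6%

Credit score 711 ≥ 661; Total monthly debts = (1,120 + 3,025 + 215 + 1,175) = 5,535. DTI: 5,535 ÷ 15,850 = 34.9%, within the 36% cap
Loan-to-value = 382,500/645,000 = 59.3% — pass (90% max)
Score 711 is in the 691–731 band; LTV 59.3% is in the ≤61% band → 8.6%.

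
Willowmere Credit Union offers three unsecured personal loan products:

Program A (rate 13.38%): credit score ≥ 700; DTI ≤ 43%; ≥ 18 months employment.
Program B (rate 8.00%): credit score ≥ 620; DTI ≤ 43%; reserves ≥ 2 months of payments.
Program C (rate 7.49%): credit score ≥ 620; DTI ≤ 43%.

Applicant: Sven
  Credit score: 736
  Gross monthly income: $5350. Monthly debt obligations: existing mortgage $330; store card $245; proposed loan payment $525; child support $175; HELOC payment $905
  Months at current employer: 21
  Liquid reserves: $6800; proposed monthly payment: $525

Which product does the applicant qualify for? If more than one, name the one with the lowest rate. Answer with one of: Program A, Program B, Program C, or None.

Program C

Total debts = (330 + 245 + 525 + 175 + 905) = 2,180; DTI = 2,180/5,350 = 40.7%.
Reserves = 6,800/525 = 13.0 months.
Program A: score 736 ≥ 700; DTI 40.7% ≤ 43%; employment 21 ≥ 18 mo → qualifies.
Program B: score 736 ≥ 620; DTI 40.7% ≤ 43%; reserves 13.0 ≥ 2 mo → qualifies.
Program C: score 736 ≥ 620; DTI 40.7% ≤ 43% → qualifies.
Qualifying: Program A, Program B, Program C. Lowest rate is 7.49% → Program C.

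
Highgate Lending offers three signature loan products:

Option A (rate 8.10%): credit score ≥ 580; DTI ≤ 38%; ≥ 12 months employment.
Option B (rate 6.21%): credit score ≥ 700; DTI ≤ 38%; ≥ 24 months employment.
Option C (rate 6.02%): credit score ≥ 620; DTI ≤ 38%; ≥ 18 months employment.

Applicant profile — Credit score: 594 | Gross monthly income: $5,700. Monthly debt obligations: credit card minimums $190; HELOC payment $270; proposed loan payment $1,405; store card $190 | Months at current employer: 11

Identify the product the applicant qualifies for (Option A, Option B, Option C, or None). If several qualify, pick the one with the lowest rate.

None

Total debts = (190 + 270 + 1,405 + 190) = 2,055; DTI = 2,055/5,700 = 36.1%.
Option A: score 594 ≥ 580; DTI 36.1% ≤ 38%; employment 11 < 12 mo → does not qualify.
Option B: score 594 < 700; DTI 36.1% ≤ 38%; employment 11 < 24 mo → does not qualify.
Option C: score 594 < 620; DTI 36.1% ≤ 38%; employment 11 < 18 mo → does not qualify.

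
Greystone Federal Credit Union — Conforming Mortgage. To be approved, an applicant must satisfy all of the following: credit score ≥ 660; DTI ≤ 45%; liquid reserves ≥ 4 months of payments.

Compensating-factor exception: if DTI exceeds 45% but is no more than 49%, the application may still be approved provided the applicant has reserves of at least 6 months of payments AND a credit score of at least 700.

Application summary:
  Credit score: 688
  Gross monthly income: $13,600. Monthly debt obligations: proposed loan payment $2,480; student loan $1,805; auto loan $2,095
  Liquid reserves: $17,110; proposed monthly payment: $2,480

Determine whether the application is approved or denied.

Denied

Credit score 688 ≥ 660 (meets base)
Total debts = (2,480 + 1,805 + 2,095) = 6,380. DTI = 6,380/13,600 = 46.9% > 45% — standard DTI limit exceeded.
Liquid reserves cover 17,110/2,480 = 6.9 months — ≥ 4 required
DTI 46.9% is within the 45%–49% exception band; checking compensating factors.
Override check — reserves: 6.9 mo (ok); score: 688 (below 700).
Compensating-factor requirement not fully met.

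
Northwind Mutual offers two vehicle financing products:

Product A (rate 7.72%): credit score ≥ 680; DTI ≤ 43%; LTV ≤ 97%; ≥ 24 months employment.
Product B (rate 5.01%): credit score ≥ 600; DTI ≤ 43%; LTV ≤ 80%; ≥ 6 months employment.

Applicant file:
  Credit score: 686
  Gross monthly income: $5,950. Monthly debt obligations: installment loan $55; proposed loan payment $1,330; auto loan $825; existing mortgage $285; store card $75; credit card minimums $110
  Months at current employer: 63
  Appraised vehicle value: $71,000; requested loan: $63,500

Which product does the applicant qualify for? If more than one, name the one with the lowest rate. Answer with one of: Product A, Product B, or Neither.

Total debts = (55 + 1,330 + 825 + 285 + 75 + 110) = 2,680; DTI = 2,680/5,950 = 45%.
LTV = 63,500/71,000 = 89.4%.
Product A: score 686 ≥ 680; DTI 45% > 43%; LTV 89.4% ≤ 97%; employment 63 ≥ 24 mo → does not qualify.
Product B: score 686 ≥ 600; DTI 45% > 43%; LTV 89.4% > 80%; employment 63 ≥ 6 mo → does not qualify.

Neither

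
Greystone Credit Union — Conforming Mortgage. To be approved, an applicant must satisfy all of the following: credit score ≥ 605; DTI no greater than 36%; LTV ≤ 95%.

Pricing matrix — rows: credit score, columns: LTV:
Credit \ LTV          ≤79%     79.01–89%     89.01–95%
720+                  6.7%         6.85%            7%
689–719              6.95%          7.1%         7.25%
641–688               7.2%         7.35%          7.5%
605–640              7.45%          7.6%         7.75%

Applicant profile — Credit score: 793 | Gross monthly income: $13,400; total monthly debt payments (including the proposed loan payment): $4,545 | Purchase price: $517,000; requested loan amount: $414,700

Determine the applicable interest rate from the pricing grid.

6.85%

Credit score 793 ≥ 605; Debt-to-income = 4,545/13,400 = 33.9% — meets 36% limit
LTV: 414,700 ÷ 517,000 = 80.2%, within 95% cap
Row: 793 falls in 720+. Column: 80.2% falls in 79.01–89%. Rate = 6.85%.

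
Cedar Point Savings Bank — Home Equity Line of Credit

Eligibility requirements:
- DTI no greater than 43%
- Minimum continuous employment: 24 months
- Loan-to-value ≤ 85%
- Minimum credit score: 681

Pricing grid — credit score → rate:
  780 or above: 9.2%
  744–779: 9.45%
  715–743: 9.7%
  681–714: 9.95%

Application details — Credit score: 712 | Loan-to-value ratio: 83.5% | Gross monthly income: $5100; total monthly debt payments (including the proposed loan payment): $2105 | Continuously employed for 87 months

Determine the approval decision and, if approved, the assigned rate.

Credit score 712 ≥ 681 (meets minimum)
DTI = 2,105/5,100 = 41.3% ≤ 43%
Employment 87 ≥ 24 months
LTV 83.5% ≤ 85%
All requirements met. Score 712 falls in the 681–714 tier → 9.95%.

Approved at 9.95%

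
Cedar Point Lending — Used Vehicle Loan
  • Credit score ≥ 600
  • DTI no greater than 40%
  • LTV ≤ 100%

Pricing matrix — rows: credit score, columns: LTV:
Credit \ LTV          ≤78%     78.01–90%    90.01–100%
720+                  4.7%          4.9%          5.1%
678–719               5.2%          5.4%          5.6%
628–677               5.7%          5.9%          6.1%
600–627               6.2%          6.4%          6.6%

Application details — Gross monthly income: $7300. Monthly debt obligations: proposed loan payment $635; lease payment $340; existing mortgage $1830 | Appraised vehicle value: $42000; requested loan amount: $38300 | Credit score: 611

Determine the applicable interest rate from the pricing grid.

Credit score 611 ≥ 600; Total monthly debts = (635 + 340 + 1,830) = 2,805. DTI = 2,805/7,300 = 38.4% ≤ 40%
Loan-to-value = 38,300/42,000 = 91.2% — pass (100% max)
Credit 611 → row 600–627; LTV 91.2% → column 90.01–100%. Grid cell → 6.6%.

6.6%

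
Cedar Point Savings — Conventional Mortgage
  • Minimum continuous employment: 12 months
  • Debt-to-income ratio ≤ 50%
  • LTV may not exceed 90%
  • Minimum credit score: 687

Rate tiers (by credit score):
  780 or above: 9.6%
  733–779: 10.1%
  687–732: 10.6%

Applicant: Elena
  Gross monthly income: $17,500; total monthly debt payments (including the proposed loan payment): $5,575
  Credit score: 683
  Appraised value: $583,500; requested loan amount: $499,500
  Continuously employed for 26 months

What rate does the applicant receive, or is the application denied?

Denied

Credit score 683 < 687 (below minimum)
Employment 26 ≥ 12 months
LTV = 499,500/583,500 = 85.6% ≤ 90%
DTI: 5,575 ÷ 17,500 = 31.9%, within the 50% cap
Not all requirements met → denied.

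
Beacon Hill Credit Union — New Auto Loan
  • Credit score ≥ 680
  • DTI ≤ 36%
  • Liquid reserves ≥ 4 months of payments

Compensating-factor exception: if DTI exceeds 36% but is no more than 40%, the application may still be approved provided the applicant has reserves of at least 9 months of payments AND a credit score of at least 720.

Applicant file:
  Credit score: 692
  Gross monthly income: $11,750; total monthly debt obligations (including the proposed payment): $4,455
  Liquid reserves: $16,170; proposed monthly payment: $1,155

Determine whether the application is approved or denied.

Credit score 692 ≥ 680 (meets base)
DTI: 4,455 ÷ 11,750 = 37.9%, over the 36% base limit.
Reserves: 16,170 ÷ 1,155 = 14.0 months (meets 4-month minimum)
37.9% falls in the override range (36%–40%), so the compensating-factor test applies.
Reserves 14.0 ≥ 9 months; credit score 692 < 720.
Compensating-factor requirement not fully met.

Denied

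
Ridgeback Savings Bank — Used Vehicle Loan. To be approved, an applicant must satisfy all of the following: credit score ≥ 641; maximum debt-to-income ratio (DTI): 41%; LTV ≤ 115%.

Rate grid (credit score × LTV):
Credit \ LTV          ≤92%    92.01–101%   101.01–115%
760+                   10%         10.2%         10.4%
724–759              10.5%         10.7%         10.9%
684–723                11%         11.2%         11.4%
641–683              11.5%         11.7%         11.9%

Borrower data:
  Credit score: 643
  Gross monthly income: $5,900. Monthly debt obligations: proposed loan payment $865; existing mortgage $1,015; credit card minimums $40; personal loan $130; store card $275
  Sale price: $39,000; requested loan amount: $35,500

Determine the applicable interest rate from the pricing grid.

11.5%

Credit score 643 ≥ 641; Total monthly debts = (865 + 1,015 + 40 + 130 + 275) = 2,325. Debt-to-income = 2,325/5,900 = 39.4% — meets 41% limit
LTV = 35,500/39,000 = 91% ≤ 115%
Row: 643 falls in 641–683. Column: 91% falls in ≤92%. Rate = 11.5%.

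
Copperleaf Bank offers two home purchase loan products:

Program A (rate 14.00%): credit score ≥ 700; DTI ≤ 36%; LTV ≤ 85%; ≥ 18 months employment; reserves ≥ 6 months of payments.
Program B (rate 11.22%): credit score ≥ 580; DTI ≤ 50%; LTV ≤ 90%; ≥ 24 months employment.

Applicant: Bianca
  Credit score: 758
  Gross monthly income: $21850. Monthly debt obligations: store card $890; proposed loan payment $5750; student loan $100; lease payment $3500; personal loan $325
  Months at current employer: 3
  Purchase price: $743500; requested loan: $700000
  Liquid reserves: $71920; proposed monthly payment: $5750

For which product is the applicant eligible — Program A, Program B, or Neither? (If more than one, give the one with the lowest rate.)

Neither

Total debts = (890 + 5,750 + 100 + 3,500 + 325) = 10,565; DTI = 10,565/21,850 = 48.4%.
LTV = 700,000/743,500 = 94.1%.
Reserves = 71,920/5,750 = 12.5 months.
Program A: score 758 ≥ 700; DTI 48.4% > 36%; LTV 94.1% > 85%; employment 3 < 18 mo; reserves 12.5 ≥ 6 mo → does not qualify.
Program B: score 758 ≥ 580; DTI 48.4% ≤ 50%; LTV 94.1% > 90%; employment 3 < 24 mo → does not qualify.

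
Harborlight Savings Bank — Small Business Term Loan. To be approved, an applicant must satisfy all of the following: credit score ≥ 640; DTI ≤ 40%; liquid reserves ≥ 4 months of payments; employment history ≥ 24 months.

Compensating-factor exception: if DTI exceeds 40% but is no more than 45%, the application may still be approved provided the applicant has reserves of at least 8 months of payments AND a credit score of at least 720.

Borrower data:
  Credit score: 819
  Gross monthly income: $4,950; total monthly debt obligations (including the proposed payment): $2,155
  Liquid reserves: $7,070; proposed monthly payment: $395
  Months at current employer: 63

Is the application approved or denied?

Credit score 819 ≥ 640 (meets base)
DTI: 2,155 ÷ 4,950 = 43.5%, over the 40% base limit.
Liquid reserves cover 7,070/395 = 17.9 months — ≥ 4 required
Employment 63 ≥ 24 months
43.5% falls in the override range (40%–45%), so the compensating-factor test applies.
Override check — reserves: 17.9 mo (ok); score: 819 (ok).
Both compensating conditions met → exception applies.

Approved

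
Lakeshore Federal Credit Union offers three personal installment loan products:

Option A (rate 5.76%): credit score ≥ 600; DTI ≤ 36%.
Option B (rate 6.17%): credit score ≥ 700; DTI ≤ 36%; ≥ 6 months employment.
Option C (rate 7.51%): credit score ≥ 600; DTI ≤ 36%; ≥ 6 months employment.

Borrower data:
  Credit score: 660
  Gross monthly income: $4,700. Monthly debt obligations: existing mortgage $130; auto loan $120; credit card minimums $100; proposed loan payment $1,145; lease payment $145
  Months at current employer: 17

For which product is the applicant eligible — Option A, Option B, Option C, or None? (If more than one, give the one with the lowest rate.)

Total debts = (130 + 120 + 100 + 1,145 + 145) = 1,640; DTI = 1,640/4,700 = 34.9%.
Option A: score 660 ≥ 600; DTI 34.9% ≤ 36% → qualifies.
Option B: score 660 < 700; DTI 34.9% ≤ 36%; employment 17 ≥ 6 mo → does not qualify.
Option C: score 660 ≥ 600; DTI 34.9% ≤ 36%; employment 17 ≥ 6 mo → qualifies.
Qualifying: Option A, Option C. Lowest rate is 5.76% → Option A.

Option A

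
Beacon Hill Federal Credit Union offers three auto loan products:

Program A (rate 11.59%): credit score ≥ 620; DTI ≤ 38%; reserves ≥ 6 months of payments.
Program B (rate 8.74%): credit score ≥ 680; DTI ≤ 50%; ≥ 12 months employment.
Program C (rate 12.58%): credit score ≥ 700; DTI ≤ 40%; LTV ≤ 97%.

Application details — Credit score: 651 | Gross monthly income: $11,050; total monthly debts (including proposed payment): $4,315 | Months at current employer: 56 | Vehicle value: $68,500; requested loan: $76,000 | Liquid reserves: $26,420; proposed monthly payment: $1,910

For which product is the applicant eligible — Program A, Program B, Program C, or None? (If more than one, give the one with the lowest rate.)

DTI = 4,315/11,050 = 39%.
LTV = 76,000/68,500 = 110.9%.
Reserves = 26,420/1,910 = 13.8 months.
Program A: score 651 ≥ 620; DTI 39% > 38%; reserves 13.8 ≥ 6 mo → does not qualify.
Program B: score 651 < 680; DTI 39% ≤ 50%; employment 56 ≥ 12 mo → does not qualify.
Program C: score 651 < 700; DTI 39% ≤ 40%; LTV 110.9% > 97% → does not qualify.

None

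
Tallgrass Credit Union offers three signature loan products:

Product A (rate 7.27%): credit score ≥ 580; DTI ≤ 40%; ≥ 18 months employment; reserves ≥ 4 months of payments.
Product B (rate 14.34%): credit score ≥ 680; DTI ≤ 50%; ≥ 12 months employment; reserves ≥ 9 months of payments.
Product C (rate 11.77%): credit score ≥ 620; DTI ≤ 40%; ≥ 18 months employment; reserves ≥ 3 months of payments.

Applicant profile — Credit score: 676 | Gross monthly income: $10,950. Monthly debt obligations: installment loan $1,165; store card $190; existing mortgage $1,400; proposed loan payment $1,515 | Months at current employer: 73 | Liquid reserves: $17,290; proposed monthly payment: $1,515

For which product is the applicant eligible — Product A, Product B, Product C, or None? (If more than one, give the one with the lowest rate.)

Total debts = (1,165 + 190 + 1,400 + 1,515) = 4,270; DTI = 4,270/10,950 = 39%.
Reserves = 17,290/1,515 = 11.4 months.
Product A: score 676 ≥ 580; DTI 39% ≤ 40%; employment 73 ≥ 18 mo; reserves 11.4 ≥ 4 mo → qualifies.
Product B: score 676 < 680; DTI 39% ≤ 50%; employment 73 ≥ 12 mo; reserves 11.4 ≥ 9 mo → does not qualify.
Product C: score 676 ≥ 620; DTI 39% ≤ 40%; employment 73 ≥ 18 mo; reserves 11.4 ≥ 3 mo → qualifies.
Qualifying: Product A, Product C. Lowest rate is 7.27% → Product A.

Product A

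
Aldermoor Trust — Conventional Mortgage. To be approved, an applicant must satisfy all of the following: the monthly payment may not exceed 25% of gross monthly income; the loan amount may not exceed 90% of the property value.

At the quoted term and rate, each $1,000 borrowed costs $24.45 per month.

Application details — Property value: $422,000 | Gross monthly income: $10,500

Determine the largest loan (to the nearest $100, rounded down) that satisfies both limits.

$107,300

Payment cap: 25% × $10,500 = $2,625/month.
At $24.45 per $1,000, that supports 2,625/24.45 × 1,000 ≈ $107,361 → $107,300.
LTV cap: 90% × $422,000 = $379,800 → $379,800.
Binding constraint: payment-to-income.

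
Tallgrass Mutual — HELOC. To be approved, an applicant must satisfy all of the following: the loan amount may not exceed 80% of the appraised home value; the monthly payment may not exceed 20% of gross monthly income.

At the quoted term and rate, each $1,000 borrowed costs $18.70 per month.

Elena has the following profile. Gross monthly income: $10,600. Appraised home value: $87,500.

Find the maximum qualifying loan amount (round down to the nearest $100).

Payment cap: 20% × $10,600 = $2,120/month.
At $18.70 per $1,000, that supports 2,120/18.70 × 1,000 ≈ $113,368 → $113,300.
LTV cap: 80% × $87,500 = $70,000 → $70,000.
Binding constraint: loan-to-value.

$70,000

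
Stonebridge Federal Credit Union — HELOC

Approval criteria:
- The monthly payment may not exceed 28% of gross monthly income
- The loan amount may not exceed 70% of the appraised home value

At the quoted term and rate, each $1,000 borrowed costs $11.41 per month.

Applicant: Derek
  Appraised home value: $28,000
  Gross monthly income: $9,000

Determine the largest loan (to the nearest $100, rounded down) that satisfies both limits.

$19,600

Payment cap: 28% × $9,000 = $2,520/month.
At $11.41 per $1,000, that supports 2,520/11.41 × 1,000 ≈ $220,858 → $220,800.
LTV cap: 70% × $28,000 = $19,600 → $19,600.
Binding constraint: loan-to-value.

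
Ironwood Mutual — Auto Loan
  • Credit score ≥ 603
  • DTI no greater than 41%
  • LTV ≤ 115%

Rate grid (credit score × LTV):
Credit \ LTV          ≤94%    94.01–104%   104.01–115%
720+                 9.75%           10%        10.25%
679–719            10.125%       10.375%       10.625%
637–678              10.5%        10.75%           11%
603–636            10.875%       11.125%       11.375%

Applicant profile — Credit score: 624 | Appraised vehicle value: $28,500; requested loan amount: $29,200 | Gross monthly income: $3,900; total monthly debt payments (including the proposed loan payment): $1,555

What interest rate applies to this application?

Credit score 624 ≥ 603; DTI = 1,555/3,900 = 39.9% ≤ 41%
LTV: 29,200 ÷ 28,500 = 102.5%, within 115% cap
Credit 624 → row 603–636; LTV 102.5% → column 94.01–104%. Grid cell → 11.125%.

11.125%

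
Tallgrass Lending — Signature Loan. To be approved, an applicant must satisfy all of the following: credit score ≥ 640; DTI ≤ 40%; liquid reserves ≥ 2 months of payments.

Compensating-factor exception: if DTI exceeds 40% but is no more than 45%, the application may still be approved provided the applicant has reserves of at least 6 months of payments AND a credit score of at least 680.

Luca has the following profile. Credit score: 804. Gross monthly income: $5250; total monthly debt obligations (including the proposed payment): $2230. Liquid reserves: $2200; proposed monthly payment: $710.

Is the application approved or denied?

Credit score 804 ≥ 640 (meets base)
DTI: 2,230 ÷ 5,250 = 42.5%, over the 40% base limit.
Reserves: 2,200 ÷ 710 = 3.1 months (meets 2-month minimum)
DTI 42.5% is within the 40%–45% exception band; checking compensating factors.
Reserves 3.1 < 6 months; credit score 804 ≥ 680.
Override conditions not both satisfied; exception does not apply.

Denied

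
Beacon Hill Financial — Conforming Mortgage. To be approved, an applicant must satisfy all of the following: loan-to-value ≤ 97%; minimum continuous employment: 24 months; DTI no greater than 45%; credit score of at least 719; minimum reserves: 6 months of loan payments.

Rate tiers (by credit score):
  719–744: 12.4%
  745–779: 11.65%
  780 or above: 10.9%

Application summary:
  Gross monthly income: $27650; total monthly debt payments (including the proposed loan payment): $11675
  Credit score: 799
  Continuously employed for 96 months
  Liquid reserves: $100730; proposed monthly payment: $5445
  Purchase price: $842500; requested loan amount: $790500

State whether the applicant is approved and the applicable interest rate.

Approved at 10.9%

Credit score 799 ≥ 719 (meets minimum)
DTI = 11,675/27,650 = 42.2% ≤ 45%
LTV: 790,500 ÷ 842,500 = 93.8%, within 97% cap
Reserves = 100,730/5,445 = 18.5 months ≥ 6
Employment 96 ≥ 24 months
All requirements met. Score 799 falls in the 780 or above tier → 10.9%.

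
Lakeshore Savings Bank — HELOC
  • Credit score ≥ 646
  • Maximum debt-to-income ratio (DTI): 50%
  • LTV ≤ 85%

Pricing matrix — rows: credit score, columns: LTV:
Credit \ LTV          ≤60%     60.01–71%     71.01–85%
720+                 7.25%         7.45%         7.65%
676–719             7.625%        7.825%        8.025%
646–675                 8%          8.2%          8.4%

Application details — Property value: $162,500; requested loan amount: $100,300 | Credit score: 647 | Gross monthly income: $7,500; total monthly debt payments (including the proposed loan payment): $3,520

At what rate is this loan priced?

8.2%

Credit score 647 ≥ 646; DTI = 3,520/7,500 = 46.9% ≤ 50%
LTV = 100,300/162,500 = 61.7% ≤ 85%
Score 647 is in the 646–675 band; LTV 61.7% is in the 60.01–71% band → 8.2%.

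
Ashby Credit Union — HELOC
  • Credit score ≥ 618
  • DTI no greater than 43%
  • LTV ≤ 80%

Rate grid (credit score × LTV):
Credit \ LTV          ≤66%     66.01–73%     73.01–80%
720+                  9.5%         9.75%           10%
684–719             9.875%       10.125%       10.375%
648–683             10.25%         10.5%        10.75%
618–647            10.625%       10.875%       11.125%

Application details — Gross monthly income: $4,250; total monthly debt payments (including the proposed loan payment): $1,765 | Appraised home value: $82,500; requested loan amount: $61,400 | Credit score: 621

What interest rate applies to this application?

11.125%

Credit score 621 ≥ 618; DTI: 1,765 ÷ 4,250 = 41.5%, within the 43% cap
LTV = 61,400/82,500 = 74.4% ≤ 80%
Score 621 is in the 618–647 band; LTV 74.4% is in the 73.01–80% band → 11.125%.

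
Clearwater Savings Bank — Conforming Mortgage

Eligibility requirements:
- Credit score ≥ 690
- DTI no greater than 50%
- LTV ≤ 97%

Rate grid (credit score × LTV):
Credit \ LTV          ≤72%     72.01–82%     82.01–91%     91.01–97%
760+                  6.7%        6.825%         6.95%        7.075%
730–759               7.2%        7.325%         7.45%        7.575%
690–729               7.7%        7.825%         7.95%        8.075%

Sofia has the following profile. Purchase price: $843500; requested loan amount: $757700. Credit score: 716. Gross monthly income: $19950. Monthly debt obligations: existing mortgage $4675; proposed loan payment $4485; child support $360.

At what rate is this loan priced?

7.95%

Credit score 716 ≥ 690; Total monthly debts = (4,675 + 4,485 + 360) = 9,520. DTI: 9,520 ÷ 19,950 = 47.7%, within the 50% cap
LTV = 757,700/843,500 = 89.8% ≤ 97%
Credit 716 → row 690–729; LTV 89.8% → column 82.01–91%. Grid cell → 7.95%.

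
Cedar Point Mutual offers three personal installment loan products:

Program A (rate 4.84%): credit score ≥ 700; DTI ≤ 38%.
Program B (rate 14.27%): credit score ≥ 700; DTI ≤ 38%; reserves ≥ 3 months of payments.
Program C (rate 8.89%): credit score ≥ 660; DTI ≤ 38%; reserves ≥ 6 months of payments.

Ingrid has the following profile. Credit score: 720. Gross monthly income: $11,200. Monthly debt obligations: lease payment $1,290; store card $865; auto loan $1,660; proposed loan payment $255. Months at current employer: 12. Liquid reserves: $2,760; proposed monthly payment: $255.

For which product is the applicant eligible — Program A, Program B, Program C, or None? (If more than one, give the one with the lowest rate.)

Total debts = (1,290 + 865 + 1,660 + 255) = 4,070; DTI = 4,070/11,200 = 36.3%.
Reserves = 2,760/255 = 10.8 months.
Program A: score 720 ≥ 700; DTI 36.3% ≤ 38% → qualifies.
Program B: score 720 ≥ 700; DTI 36.3% ≤ 38%; reserves 10.8 ≥ 3 mo → qualifies.
Program C: score 720 ≥ 660; DTI 36.3% ≤ 38%; reserves 10.8 ≥ 6 mo → qualifies.
Qualifying: Program A, Program B, Program C. Lowest rate is 4.84% → Program A.

Program A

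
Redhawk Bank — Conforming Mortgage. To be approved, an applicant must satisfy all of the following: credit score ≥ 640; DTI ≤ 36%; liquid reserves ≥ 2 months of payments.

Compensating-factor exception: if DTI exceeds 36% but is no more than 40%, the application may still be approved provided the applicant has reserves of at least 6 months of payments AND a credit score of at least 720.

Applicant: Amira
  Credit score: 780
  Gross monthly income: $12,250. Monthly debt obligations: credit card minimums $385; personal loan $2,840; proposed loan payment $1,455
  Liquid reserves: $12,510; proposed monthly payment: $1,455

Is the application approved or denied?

Approved

Credit score 780 ≥ 640 (meets base)
Total debts = (385 + 2,840 + 1,455) = 4,680. DTI = 4,680/12,250 = 38.2% > 36% — standard DTI limit exceeded.
Reserves: 12,510 ÷ 1,455 = 8.6 months (meets 2-month minimum)
DTI 38.2% is within the 36%–40% exception band; checking compensating factors.
Reserves 8.6 ≥ 6 months; credit score 780 ≥ 720.
Both override conditions satisfied; DTI exception granted.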